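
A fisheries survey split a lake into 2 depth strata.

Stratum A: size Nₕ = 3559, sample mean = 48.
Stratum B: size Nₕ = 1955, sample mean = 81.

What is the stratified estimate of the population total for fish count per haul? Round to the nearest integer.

329187

Estimate total by summing Nₕ·x̄ₕ over strata.
3559·48 + 1955·81 = 170832 + 158355 = 329187.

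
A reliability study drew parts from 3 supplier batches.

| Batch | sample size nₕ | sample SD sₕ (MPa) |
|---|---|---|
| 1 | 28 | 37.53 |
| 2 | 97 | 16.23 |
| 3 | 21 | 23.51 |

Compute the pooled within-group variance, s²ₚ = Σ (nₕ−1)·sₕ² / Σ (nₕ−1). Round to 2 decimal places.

1: (28−1)·37.53² = 27·1408.5009 = 38029.5243
2: (97−1)·16.23² = 96·263.4129 = 25287.6384
3: (21−1)·23.51² = 20·552.7201 = 11054.402
Numerator = 74371.5647; denominator = Σ(nₕ−1) = 143.
s²ₚ = 74371.5647/143 = 520.0809... → 520.08.

520.08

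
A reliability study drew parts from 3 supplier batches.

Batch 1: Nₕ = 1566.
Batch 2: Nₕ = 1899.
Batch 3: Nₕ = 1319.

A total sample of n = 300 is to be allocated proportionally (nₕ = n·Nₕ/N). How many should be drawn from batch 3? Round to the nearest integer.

N = 1566 + 1899 + 1319 = 4784.
n_3 = 300·1319/4784 = 82.713... → 83.

83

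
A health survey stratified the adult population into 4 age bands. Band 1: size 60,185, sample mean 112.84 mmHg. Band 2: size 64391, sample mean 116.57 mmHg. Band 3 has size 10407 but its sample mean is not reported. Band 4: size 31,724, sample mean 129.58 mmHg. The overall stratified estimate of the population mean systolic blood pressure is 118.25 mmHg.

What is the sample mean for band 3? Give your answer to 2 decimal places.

125.39

Σ Nₕx̄ₕ = N·μ, so 10407·x̄_3 = 166707·118.25 − (60185·112.84 + 64391·116.57 + 31724·129.58).
= 19713102.75 − 18408130.19 = 1304972.56.
x̄_3 = 1304972.56 / 10407 = 125.3937... → 125.39.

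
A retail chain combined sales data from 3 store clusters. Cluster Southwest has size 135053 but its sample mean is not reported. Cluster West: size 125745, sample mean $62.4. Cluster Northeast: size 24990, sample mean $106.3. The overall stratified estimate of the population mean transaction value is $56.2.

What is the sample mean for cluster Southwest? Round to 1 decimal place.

Σ Nₕx̄ₕ = N·μ, so 135053·x̄_Southwest = 285788·56.2 − (125745·62.4 + 24990·106.3).
= 16061285.6 − 10502925 = 5558360.6.
x̄_Southwest = 5558360.6 / 135053 = 41.157... → 41.2.

41.2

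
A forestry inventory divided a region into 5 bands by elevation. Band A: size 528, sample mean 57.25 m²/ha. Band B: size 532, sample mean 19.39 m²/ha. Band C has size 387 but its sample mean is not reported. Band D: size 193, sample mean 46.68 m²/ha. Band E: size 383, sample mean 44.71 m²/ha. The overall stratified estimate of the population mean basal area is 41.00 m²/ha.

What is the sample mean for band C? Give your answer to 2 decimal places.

Σ Nₕx̄ₕ = N·μ, so 387·x̄_C = 2023·41.00 − (528·57.25 + 532·19.39 + 193·46.68 + 383·44.71).
= 82943 − 66676.65 = 16266.35.
x̄_C = 16266.35 / 387 = 42.0319... → 42.03.

42.03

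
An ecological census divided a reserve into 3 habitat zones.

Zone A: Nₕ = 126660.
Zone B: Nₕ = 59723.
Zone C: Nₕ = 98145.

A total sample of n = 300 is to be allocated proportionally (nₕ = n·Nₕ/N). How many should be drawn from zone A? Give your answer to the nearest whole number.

134

N = 126660 + 59723 + 98145 = 284528.
n_A = 300·126660/284528 = 133.547... → 134.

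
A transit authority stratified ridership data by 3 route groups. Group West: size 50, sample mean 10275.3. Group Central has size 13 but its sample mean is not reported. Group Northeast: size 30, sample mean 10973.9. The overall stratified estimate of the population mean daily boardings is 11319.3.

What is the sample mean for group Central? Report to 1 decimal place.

N = 50 + 13 + 30 = 93.
Overall total = μ·N = 11319.3·93 = 1052694.9.
Subtract the known strata: 50·10275.3 + 30·10973.9 = 842982.
Remaining total for group Central: 1052694.9 − 842982 = 209712.9.
Divide by its size: 209712.9 / 13 = 16131.762... → 16131.8.

16131.8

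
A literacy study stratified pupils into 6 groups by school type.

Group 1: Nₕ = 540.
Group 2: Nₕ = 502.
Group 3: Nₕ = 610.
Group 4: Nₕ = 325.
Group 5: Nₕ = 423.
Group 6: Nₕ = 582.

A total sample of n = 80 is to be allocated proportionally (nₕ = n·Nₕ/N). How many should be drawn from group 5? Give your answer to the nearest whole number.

Share of group 5 = 423/2982 = 0.14185.
Allocate 80 × 0.14185 = 11.348... → 11.

11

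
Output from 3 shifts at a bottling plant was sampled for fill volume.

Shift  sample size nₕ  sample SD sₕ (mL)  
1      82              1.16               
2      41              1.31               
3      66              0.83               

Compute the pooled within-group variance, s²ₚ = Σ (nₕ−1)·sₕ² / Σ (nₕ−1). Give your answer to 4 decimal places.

1.1958

1: (82−1)·1.16² = 81·1.3456 = 108.9936
2: (41−1)·1.31² = 40·1.7161 = 68.644
3: (66−1)·0.83² = 65·0.6889 = 44.7785
Numerator = 222.4161; denominator = Σ(nₕ−1) = 186.
s²ₚ = 222.4161/186 = 1.195785... → 1.1958.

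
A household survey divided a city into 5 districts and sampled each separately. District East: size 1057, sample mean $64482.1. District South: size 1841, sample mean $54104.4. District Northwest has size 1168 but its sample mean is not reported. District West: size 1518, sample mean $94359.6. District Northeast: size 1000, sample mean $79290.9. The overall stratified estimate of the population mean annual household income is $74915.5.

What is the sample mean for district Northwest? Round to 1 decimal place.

88143.1

N = 1057 + 1841 + 1168 + 1518 + 1000 = 6584.
Overall total = μ·N = 74915.5·6584 = 493243652.
Subtract the known strata: 1057·64482.1 + 1841·54104.4 + 1518·94359.6 + 1000·79290.9 = 390292552.9.
Remaining total for district Northwest: 493243652 − 390292552.9 = 102951099.1.
Divide by its size: 102951099.1 / 1168 = 88143.064... → 88143.1.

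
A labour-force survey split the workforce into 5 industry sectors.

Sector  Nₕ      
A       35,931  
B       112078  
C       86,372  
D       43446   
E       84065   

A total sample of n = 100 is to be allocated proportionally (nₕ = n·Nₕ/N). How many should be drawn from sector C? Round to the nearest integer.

Share of sector C = 86372/361892 = 0.23867.
Allocate 100 × 0.23867 = 23.867... → 24.

24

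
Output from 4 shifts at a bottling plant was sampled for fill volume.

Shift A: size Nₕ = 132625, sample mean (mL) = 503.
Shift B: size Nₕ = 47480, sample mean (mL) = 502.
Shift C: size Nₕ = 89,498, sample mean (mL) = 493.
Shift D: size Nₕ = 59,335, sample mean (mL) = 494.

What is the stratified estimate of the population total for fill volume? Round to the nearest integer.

163979339

A: 132625·503 = 66710375
B: 47480·502 = 23834960
C: 89498·493 = 44122514
D: 59335·494 = 29311490
τ̂ = Σ Nₕx̄ₕ = 163979339.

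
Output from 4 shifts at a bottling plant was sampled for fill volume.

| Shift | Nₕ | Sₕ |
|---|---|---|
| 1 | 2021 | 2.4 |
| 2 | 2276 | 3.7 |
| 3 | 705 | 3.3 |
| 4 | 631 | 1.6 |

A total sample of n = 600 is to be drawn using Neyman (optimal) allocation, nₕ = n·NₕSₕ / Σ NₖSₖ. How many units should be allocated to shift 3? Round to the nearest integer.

1: NₕSₕ = 2021·2.4 = 4850.4
2: NₕSₕ = 2276·3.7 = 8421.2
3: NₕSₕ = 705·3.3 = 2326.5
4: NₕSₕ = 631·1.6 = 1009.6
Σ NₕSₕ = 16607.7.
n_3 = 600·2326.5/16607.7 = 84.051... → 84.

84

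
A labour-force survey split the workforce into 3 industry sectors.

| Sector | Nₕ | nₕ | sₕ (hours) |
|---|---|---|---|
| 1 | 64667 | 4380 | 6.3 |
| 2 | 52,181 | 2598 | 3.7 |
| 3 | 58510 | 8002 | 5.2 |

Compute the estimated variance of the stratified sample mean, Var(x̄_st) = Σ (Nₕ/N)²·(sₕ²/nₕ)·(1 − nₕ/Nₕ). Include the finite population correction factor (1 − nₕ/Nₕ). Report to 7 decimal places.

0.0019170

N = 175358. Term for each stratum: Wₕ²sₕ²/nₕ·(1−nₕ/Nₕ).
Var(x̄_st) = 0.0011488470 + 0.0004433619 + 0.0003247486 = 0.0019169575 → 0.0019170.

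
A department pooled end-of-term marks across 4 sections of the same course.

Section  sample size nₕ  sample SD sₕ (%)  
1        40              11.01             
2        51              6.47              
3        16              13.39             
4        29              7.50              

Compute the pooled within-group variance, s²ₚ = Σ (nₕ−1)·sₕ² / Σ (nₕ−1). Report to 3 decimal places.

Degrees of freedom: 39 + 50 + 15 + 28 = 132.
Σ(nₕ−1)sₕ² = 39·121.2201 + 50·41.8609 + 15·179.2921 + 28·56.25 = 11085.0104.
s²ₚ = 11085.0104 / 132 = 83.97735... → 83.977.

83.977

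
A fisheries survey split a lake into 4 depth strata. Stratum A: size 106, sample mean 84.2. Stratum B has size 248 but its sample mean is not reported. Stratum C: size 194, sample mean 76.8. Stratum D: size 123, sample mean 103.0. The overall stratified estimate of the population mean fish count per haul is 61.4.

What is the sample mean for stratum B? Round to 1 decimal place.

N = 106 + 248 + 194 + 123 = 671.
Overall total = μ·N = 61.4·671 = 41199.4.
Subtract the known strata: 106·84.2 + 194·76.8 + 123·103.0 = 36493.4.
Remaining total for stratum B: 41199.4 − 36493.4 = 4706.
Divide by its size: 4706 / 248 = 18.976... → 19.0.

19.0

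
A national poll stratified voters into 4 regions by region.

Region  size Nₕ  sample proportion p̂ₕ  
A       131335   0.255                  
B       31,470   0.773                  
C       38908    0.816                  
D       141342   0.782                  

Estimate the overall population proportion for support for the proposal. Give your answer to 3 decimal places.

N = 131335 + 31470 + 38908 + 141342 = 343055.
Overall proportion = Σ (Nₕ/N)·p̂ₕ.
Σ Nₕp̂ₕ = 33490.425 + 24326.31 + 31748.928 + 110529.444 = 200095.107.
200095.107 / 343055 = 0.58327... → 0.583.

0.583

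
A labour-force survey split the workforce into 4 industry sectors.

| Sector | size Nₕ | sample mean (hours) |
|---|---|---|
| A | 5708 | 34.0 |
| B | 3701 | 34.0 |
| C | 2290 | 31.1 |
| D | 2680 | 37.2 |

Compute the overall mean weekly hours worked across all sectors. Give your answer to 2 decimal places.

34.13

N = 5708 + 3701 + 2290 + 2680 = 14379.
Overall mean = Σ (Nₕ/N)·x̄ₕ — weight by population share, not a simple average.
Σ Nₕx̄ₕ = 5708·34.0 + 3701·34.0 + 2290·31.1 + 2680·37.2 = 194072 + 125834 + 71219 + 99696 = 490821.
Divide by N: 490821 / 14379 = 34.1346... → 34.13.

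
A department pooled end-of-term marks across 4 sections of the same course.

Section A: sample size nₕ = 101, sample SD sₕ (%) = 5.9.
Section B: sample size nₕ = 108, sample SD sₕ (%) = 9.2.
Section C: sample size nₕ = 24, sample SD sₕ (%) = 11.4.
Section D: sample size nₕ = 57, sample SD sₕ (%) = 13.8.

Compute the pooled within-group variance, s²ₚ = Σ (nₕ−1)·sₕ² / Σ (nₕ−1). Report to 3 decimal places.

Degrees of freedom: 100 + 107 + 23 + 56 = 286.
Σ(nₕ−1)sₕ² = 100·34.81 + 107·84.64 + 23·129.96 + 56·190.44 = 26191.2.
s²ₚ = 26191.2 / 286 = 91.57762... → 91.578.

91.578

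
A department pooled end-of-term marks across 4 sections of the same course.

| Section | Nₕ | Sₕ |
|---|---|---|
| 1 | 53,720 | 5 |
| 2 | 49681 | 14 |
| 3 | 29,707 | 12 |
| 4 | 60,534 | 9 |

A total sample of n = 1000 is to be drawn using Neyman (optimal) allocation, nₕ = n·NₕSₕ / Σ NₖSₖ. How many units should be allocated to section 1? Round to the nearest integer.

1: NₕSₕ = 53720·5 = 268600
2: NₕSₕ = 49681·14 = 695534
3: NₕSₕ = 29707·12 = 356484
4: NₕSₕ = 60534·9 = 544806
Σ NₕSₕ = 1865424.
n_1 = 1000·268600/1865424 = 143.989... → 144.

144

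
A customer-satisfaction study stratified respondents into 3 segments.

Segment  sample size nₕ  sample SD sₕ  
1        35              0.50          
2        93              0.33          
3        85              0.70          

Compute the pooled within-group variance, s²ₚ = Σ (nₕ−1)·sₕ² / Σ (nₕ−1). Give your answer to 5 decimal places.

1: (35−1)·0.50² = 34·0.25 = 8.5
2: (93−1)·0.33² = 92·0.1089 = 10.0188
3: (85−1)·0.70² = 84·0.49 = 41.16
Numerator = 59.6788; denominator = Σ(nₕ−1) = 210.
s²ₚ = 59.6788/210 = 0.2841848... → 0.28418.

0.28418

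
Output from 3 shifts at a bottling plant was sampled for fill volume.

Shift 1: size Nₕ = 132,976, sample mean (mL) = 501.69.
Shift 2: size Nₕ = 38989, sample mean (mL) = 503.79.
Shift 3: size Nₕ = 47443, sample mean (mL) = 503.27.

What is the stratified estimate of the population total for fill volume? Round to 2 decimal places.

1: 132976·501.69 = 66712729.44
2: 38989·503.79 = 19642268.31
3: 47443·503.27 = 23876638.61
τ̂ = Σ Nₕx̄ₕ = 110231636.36.

110231636.36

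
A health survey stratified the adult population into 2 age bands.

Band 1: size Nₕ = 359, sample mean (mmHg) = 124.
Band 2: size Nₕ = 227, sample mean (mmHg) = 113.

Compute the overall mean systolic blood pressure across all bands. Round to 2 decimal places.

119.74

N = 586; weights Wₕ = Nₕ/N = (0.6126, 0.3874).
x̄_st = Σ Wₕ·x̄ₕ = 0.6126·124 + 0.3874·113 ≈ 119.7389...
→ 119.74.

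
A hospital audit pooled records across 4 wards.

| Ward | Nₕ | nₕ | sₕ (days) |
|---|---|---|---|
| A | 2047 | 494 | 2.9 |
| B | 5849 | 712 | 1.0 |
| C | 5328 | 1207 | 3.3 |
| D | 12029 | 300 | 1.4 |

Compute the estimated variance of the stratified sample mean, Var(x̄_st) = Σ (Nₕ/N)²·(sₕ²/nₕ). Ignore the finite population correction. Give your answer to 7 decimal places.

N = 25253. Term for each stratum: Wₕ²sₕ²/nₕ.
Var(x̄_st) = 0.0001118610 + 0.0000753455 + 0.0004016272 + 0.0014824085 = 0.0020712422 → 0.0020712.

0.0020712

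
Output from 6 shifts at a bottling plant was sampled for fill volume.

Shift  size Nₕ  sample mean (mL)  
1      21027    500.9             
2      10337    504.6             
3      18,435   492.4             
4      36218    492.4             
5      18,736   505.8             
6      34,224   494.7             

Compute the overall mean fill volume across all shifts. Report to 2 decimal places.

496.97

N = 21027 + 10337 + 18435 + 36218 + 18736 + 34224 = 138977.
Weight each subgroup mean by Nₕ/N and sum.
Σ Nₕx̄ₕ = 21027·500.9 + 10337·504.6 + 18435·492.4 + 36218·492.4 + 18736·505.8 + 34224·494.7 = 10532424.3 + 5216050.2 + 9077394 + 17833743.2 + 9476668.8 + 16930612.8 = 69066893.3.
Divide by N: 69066893.3 / 138977 = 496.9664... → 496.97.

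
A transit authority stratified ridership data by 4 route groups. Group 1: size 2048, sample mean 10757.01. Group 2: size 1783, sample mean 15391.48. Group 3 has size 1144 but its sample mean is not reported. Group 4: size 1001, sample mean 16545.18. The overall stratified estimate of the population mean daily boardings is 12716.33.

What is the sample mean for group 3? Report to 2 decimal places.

8704.28

N = 2048 + 1783 + 1144 + 1001 = 5976.
Overall total = μ·N = 12716.33·5976 = 75992788.08.
Subtract the known strata: 2048·10757.01 + 1783·15391.48 + 1001·16545.18 = 66035090.5.
Remaining total for group 3: 75992788.08 − 66035090.5 = 9957697.58.
Divide by its size: 9957697.58 / 1144 = 8704.2811... → 8704.28.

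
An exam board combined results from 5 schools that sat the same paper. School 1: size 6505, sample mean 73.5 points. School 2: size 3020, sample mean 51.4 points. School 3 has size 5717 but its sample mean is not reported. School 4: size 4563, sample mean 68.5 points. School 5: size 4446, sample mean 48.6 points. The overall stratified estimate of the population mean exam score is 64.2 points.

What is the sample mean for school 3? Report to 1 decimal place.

69.1

Σ Nₕx̄ₕ = N·μ, so 5717·x̄_3 = 24251·64.2 − (6505·73.5 + 3020·51.4 + 4563·68.5 + 4446·48.6).
= 1556914.2 − 1161986.6 = 394927.6.
x̄_3 = 394927.6 / 5717 = 69.080... → 69.1.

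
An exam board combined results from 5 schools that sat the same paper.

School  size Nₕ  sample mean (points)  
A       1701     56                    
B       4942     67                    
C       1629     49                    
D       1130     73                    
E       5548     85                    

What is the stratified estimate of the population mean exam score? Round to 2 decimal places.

N = 14950; weights Wₕ = Nₕ/N = (0.1138, 0.3306, 0.1090, 0.0756, 0.3711).
x̄_st = Σ Wₕ·x̄ₕ = 0.1138·56 + 0.3306·67 + 0.1090·49 + 0.0756·73 + 0.3711·85 ≈ 70.9205...
→ 70.92.

70.92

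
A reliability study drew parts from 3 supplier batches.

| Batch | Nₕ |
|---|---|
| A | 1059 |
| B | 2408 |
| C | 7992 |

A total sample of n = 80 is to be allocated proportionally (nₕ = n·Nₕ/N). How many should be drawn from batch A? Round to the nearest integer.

N = 1059 + 2408 + 7992 = 11459.
n_A = 80·1059/11459 = 7.393... → 7.

7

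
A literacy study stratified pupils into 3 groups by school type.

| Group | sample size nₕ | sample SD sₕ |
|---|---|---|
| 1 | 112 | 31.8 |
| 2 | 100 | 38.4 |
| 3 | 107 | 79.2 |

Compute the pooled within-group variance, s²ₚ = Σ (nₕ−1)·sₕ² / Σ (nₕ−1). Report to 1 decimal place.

Degrees of freedom: 111 + 99 + 106 = 316.
Σ(nₕ−1)sₕ² = 111·1011.24 + 99·1474.56 + 106·6272.64 = 923128.92.
s²ₚ = 923128.92 / 316 = 2921.294... → 2921.3.

2921.3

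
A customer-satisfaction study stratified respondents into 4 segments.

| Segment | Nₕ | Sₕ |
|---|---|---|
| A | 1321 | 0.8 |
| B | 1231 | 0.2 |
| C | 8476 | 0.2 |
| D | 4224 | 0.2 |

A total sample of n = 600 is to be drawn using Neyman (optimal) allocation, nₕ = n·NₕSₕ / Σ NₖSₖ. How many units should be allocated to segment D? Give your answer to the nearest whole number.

Σ NₕSₕ = 1321·0.8 + 1231·0.2 + 8476·0.2 + 4224·0.2 = 3843.
Share for D: 844.8/3843 = 0.21983.
n_D = 600 × 0.21983 = 131.897... → 132.

132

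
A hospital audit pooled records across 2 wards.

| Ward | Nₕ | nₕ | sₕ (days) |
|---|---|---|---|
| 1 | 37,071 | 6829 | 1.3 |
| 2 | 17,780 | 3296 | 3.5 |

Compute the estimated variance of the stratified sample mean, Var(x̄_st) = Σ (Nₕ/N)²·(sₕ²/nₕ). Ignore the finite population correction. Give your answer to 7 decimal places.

0.0005036

N = 54851. Term for each stratum: Wₕ²sₕ²/nₕ.
Var(x̄_st) = 0.0001130392 + 0.0003905200 = 0.0005035592 → 0.0005036.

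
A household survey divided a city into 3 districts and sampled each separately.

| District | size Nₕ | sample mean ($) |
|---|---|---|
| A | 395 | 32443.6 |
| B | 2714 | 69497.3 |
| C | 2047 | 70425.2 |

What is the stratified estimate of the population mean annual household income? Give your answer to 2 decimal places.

N = 5156; weights Wₕ = Nₕ/N = (0.0766, 0.5264, 0.3970).
x̄_st = Σ Wₕ·x̄ₕ = 0.0766·32443.6 + 0.5264·69497.3 + 0.3970·70425.2 ≈ 67027.0129...
→ 67027.01.

67027.01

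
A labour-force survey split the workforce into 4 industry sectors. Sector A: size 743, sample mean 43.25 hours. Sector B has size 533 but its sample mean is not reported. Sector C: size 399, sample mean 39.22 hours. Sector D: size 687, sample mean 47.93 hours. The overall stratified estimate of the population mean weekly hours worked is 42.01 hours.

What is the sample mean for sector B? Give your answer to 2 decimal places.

N = 743 + 533 + 399 + 687 = 2362.
Overall total = μ·N = 42.01·2362 = 99227.62.
Subtract the known strata: 743·43.25 + 399·39.22 + 687·47.93 = 80711.44.
Remaining total for sector B: 99227.62 − 80711.44 = 18516.18.
Divide by its size: 18516.18 / 533 = 34.7395... → 34.74.

34.74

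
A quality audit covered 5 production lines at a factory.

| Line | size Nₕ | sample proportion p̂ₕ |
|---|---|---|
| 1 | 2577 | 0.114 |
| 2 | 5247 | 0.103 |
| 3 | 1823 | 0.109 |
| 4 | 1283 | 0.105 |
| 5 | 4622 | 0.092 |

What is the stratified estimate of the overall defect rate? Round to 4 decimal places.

N = 2577 + 5247 + 1823 + 1283 + 4622 = 15552.
Overall proportion = Σ (Nₕ/N)·p̂ₕ.
Σ Nₕp̂ₕ = 293.778 + 540.441 + 198.707 + 134.715 + 425.224 = 1592.865.
1592.865 / 15552 = 0.102422... → 0.1024.

0.1024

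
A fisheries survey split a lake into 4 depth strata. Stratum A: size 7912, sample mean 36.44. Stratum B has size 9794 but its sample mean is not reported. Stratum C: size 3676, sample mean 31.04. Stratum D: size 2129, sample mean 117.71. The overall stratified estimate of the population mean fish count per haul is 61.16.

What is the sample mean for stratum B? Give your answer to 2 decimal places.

80.14

Σ Nₕx̄ₕ = N·μ, so 9794·x̄_B = 23511·61.16 − (7912·36.44 + 3676·31.04 + 2129·117.71).
= 1437932.76 − 653020.91 = 784911.85.
x̄_B = 784911.85 / 9794 = 80.1421... → 80.14.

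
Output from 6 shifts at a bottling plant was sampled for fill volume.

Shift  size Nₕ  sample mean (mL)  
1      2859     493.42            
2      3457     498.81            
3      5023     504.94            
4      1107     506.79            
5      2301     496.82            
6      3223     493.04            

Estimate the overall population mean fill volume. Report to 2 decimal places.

498.87

N = 17970; weights Wₕ = Nₕ/N = (0.1591, 0.1924, 0.2795, 0.0616, 0.1280, 0.1794).
x̄_st = Σ Wₕ·x̄ₕ = 0.1591·493.42 + 0.1924·498.81 + 0.2795·504.94 + 0.0616·506.79 + 0.1280·496.82 + 0.1794·493.04 ≈ 498.8678...
→ 498.87.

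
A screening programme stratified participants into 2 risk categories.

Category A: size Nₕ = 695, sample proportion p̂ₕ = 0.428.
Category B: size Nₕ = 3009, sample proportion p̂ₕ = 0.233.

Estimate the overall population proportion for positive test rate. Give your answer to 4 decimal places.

0.2696

N = 695 + 3009 = 3704.
Overall proportion = Σ (Nₕ/N)·p̂ₕ.
Σ Nₕp̂ₕ = 297.46 + 701.097 = 998.557.
998.557 / 3704 = 0.269589... → 0.2696.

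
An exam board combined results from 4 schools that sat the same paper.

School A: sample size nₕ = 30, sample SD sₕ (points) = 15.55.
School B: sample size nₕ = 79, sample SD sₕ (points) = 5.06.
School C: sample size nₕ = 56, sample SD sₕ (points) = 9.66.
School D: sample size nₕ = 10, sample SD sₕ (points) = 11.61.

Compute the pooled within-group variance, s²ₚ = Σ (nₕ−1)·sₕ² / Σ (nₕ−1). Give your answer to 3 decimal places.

Degrees of freedom: 29 + 78 + 55 + 9 = 171.
Σ(nₕ−1)sₕ² = 29·241.8025 + 78·25.6036 + 55·93.3156 + 9·134.7921 = 15354.8402.
s²ₚ = 15354.8402 / 171 = 89.79439... → 89.794.

89.794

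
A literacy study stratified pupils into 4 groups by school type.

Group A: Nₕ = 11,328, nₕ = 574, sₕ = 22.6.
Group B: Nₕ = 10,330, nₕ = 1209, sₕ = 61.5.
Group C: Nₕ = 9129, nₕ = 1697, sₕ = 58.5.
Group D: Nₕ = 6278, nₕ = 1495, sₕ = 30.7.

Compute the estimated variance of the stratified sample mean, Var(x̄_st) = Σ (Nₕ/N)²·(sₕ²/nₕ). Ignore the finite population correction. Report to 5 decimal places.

N = 37065. Term for each stratum: Wₕ²sₕ²/nₕ.
Var(x̄_st) = 0.08311577 + 0.24299457 + 0.12233432 + 0.01808632 = 0.46653098 → 0.46653.

0.46653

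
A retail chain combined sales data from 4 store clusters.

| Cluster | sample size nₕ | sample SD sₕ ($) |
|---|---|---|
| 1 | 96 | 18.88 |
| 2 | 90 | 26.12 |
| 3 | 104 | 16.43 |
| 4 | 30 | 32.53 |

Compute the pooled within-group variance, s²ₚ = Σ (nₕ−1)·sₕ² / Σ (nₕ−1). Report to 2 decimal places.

484.42

1: (96−1)·18.88² = 95·356.4544 = 33863.168
2: (90−1)·26.12² = 89·682.2544 = 60720.6416
3: (104−1)·16.43² = 103·269.9449 = 27804.3247
4: (30−1)·32.53² = 29·1058.2009 = 30687.8261
Numerator = 153075.9604; denominator = Σ(nₕ−1) = 316.
s²ₚ = 153075.9604/316 = 484.4176... → 484.42.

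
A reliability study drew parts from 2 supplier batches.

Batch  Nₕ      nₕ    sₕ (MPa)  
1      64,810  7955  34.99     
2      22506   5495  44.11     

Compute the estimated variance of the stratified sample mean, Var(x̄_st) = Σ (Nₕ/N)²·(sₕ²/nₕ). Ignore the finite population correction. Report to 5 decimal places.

N = 87316. Term for each stratum: Wₕ²sₕ²/nₕ.
Var(x̄_st) = 0.08478989 + 0.02352423 = 0.10831412 → 0.10831.

0.10831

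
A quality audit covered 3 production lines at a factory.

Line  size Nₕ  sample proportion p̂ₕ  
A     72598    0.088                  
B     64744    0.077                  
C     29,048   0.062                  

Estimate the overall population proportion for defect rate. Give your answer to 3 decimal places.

0.079

N = 72598 + 64744 + 29048 = 166390.
Overall proportion = Σ (Nₕ/N)·p̂ₕ.
Σ Nₕp̂ₕ = 6388.624 + 4985.288 + 1800.976 = 13174.888.
13174.888 / 166390 = 0.07918... → 0.079.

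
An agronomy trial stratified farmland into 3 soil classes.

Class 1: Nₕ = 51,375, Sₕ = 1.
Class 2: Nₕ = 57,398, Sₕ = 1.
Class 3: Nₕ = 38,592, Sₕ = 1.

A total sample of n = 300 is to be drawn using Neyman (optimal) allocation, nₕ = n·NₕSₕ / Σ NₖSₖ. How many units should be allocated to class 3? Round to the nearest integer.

79

1: NₕSₕ = 51375·1 = 51375
2: NₕSₕ = 57398·1 = 57398
3: NₕSₕ = 38592·1 = 38592
Σ NₕSₕ = 147365.
n_3 = 300·38592/147365 = 78.564... → 79.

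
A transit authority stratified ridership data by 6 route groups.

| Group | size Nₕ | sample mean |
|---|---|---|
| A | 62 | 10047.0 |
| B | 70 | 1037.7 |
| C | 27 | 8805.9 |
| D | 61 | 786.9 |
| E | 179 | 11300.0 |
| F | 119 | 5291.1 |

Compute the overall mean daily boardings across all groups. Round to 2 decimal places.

N = 62 + 70 + 27 + 61 + 179 + 119 = 518.
The stratified mean weights each stratum mean by its population share Nₕ/N.
Σ Nₕx̄ₕ = 62·10047.0 + 70·1037.7 + 27·8805.9 + 61·786.9 + 179·11300.0 + 119·5291.1 = 622914 + 72639 + 237759.3 + 48000.9 + 2022700 + 629640.9 = 3633654.1.
Divide by N: 3633654.1 / 518 = 7014.7763... → 7014.78.

7014.78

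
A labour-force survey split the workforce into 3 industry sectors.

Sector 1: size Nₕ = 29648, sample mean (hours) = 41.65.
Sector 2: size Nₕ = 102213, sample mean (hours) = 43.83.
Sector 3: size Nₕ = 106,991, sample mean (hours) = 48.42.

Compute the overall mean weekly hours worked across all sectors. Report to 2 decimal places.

x̄_st = (Σ Nₕx̄ₕ) / (Σ Nₕ) = (29648·41.65 + 102213·43.83 + 106991·48.42) / 238852
= 10895339.21 / 238852 = 45.6154... → 45.62.

45.62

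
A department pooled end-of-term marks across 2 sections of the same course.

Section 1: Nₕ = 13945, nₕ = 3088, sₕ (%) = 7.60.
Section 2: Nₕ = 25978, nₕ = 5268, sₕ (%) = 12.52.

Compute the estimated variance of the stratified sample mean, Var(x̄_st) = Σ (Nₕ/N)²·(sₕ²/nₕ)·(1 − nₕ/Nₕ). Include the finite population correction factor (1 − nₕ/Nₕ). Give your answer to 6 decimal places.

N = 39923. Term for each stratum: Wₕ²sₕ²/nₕ·(1−nₕ/Nₕ).
Var(x̄_st) = 0.001776773 + 0.010043900 = 0.011820673 → 0.011821.

0.011821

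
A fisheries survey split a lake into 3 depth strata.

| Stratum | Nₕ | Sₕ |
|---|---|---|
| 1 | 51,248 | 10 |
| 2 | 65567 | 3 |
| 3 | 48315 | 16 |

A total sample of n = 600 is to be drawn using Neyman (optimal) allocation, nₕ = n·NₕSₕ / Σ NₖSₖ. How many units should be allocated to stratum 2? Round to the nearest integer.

Σ NₕSₕ = 51248·10 + 65567·3 + 48315·16 = 1482221.
Share for 2: 196701/1482221 = 0.13271.
n_2 = 600 × 0.13271 = 79.624... → 80.

80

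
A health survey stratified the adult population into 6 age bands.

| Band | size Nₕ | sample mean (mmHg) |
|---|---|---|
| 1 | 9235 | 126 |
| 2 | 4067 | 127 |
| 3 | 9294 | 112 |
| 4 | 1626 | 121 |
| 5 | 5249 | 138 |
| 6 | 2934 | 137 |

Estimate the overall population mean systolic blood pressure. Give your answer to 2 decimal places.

N = 32405; weights Wₕ = Nₕ/N = (0.2850, 0.1255, 0.2868, 0.0502, 0.1620, 0.0905).
x̄_st = Σ Wₕ·x̄ₕ = 0.2850·126 + 0.1255·127 + 0.2868·112 + 0.0502·121 + 0.1620·138 + 0.0905·137 ≈ 124.7990...
→ 124.80.

124.80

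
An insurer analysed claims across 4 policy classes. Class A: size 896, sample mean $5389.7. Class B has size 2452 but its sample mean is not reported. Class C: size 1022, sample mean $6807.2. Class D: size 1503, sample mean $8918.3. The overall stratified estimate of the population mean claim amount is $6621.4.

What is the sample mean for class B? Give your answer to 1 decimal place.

Σ Nₕx̄ₕ = N·μ, so 2452·x̄_B = 5873·6621.4 − (896·5389.7 + 1022·6807.2 + 1503·8918.3).
= 38887482.2 − 25190334.5 = 13697147.7.
x̄_B = 13697147.7 / 2452 = 5586.112... → 5586.1.

5586.1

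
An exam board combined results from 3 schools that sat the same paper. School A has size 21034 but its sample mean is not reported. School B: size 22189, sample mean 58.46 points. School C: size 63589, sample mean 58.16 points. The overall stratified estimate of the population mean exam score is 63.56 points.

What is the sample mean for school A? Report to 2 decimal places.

85.27

Σ Nₕx̄ₕ = N·μ, so 21034·x̄_A = 106812·63.56 − (22189·58.46 + 63589·58.16).
= 6788970.72 − 4995505.18 = 1793465.54.
x̄_A = 1793465.54 / 21034 = 85.2651... → 85.27.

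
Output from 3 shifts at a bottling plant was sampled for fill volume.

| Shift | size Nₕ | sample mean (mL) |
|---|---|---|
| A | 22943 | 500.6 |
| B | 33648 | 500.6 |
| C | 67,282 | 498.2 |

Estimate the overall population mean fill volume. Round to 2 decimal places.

x̄_st = (Σ Nₕx̄ₕ) / (Σ Nₕ) = (22943·500.6 + 33648·500.6 + 67282·498.2) / 123873
= 61849347 / 123873 = 499.2964... → 499.30.

499.30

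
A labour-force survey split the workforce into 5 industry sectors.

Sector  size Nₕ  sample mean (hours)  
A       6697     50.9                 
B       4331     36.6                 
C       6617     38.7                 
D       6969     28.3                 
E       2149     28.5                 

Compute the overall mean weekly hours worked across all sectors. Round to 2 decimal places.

x̄_st = (Σ Nₕx̄ₕ) / (Σ Nₕ) = (6697·50.9 + 4331·36.6 + 6617·38.7 + 6969·28.3 + 2149·28.5) / 26763
= 1013939 / 26763 = 37.8858... → 37.89.

37.89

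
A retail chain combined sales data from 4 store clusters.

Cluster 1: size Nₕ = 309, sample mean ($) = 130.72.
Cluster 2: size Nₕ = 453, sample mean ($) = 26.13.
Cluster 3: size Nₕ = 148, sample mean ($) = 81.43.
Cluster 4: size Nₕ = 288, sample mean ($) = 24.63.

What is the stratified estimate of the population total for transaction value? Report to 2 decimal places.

Estimate total by summing Nₕ·x̄ₕ over strata.
309·130.72 + 453·26.13 + 148·81.43 + 288·24.63 = 40392.48 + 11836.89 + 12051.64 + 7093.44 = 71374.45.

71374.45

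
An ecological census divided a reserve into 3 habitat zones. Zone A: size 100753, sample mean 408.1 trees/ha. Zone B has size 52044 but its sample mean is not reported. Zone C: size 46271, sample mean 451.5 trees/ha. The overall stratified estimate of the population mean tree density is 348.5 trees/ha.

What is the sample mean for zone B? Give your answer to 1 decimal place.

141.5

Σ Nₕx̄ₕ = N·μ, so 52044·x̄_B = 199068·348.5 − (100753·408.1 + 46271·451.5).
= 69375198 − 62008655.8 = 7366542.2.
x̄_B = 7366542.2 / 52044 = 141.545... → 141.5.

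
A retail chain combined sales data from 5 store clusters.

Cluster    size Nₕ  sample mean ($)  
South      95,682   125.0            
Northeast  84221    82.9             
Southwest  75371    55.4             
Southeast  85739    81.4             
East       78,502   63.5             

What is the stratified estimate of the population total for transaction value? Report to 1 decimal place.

South: 95682·125.0 = 11960250
Northeast: 84221·82.9 = 6981920.9
Southwest: 75371·55.4 = 4175553.4
Southeast: 85739·81.4 = 6979154.6
East: 78502·63.5 = 4984877
τ̂ = Σ Nₕx̄ₕ = 35081755.9.

35081755.9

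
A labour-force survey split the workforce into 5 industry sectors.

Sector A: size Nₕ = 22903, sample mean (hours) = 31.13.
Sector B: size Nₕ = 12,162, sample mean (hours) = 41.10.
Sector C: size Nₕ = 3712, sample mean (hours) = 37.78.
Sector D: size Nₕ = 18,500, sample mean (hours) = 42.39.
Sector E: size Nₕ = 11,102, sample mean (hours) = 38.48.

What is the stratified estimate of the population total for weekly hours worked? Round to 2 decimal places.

Estimate total by summing Nₕ·x̄ₕ over strata.
22903·31.13 + 12162·41.10 + 3712·37.78 + 18500·42.39 + 11102·38.48 = 712970.39 + 499858.2 + 140239.36 + 784215 + 427204.96 = 2564487.91.

2564487.91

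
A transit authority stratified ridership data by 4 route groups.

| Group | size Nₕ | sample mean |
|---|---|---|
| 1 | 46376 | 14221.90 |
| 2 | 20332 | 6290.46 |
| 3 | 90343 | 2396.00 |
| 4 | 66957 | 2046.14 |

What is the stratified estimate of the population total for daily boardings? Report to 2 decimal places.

Population total = Σ Nₕ·x̄ₕ (each stratum's size times its mean).
46376·14221.90 + 20332·6290.46 + 90343·2396.00 + 66957·2046.14 = 659554834.4 + 127897632.72 + 216461828 + 137003395.98 = 1140917691.10.

1140917691.10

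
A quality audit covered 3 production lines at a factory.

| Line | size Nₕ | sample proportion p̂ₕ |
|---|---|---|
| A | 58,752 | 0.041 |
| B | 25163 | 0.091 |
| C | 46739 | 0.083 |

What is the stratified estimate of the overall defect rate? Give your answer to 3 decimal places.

N = 58752 + 25163 + 46739 = 130654.
Overall proportion = Σ (Nₕ/N)·p̂ₕ.
Σ Nₕp̂ₕ = 2408.832 + 2289.833 + 3879.337 = 8578.002.
8578.002 / 130654 = 0.06565... → 0.066.

0.066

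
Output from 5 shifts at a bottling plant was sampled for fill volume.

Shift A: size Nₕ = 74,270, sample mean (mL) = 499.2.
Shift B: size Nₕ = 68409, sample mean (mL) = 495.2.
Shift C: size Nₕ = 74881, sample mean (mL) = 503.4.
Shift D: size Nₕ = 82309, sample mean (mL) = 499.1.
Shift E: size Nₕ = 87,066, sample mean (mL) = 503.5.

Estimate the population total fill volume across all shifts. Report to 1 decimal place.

Population total = Σ Nₕ·x̄ₕ (each stratum's size times its mean).
74270·499.2 + 68409·495.2 + 74881·503.4 + 82309·499.1 + 87066·503.5 = 37075584 + 33876136.8 + 37695095.4 + 41080421.9 + 43837731 = 193564969.1.

193564969.1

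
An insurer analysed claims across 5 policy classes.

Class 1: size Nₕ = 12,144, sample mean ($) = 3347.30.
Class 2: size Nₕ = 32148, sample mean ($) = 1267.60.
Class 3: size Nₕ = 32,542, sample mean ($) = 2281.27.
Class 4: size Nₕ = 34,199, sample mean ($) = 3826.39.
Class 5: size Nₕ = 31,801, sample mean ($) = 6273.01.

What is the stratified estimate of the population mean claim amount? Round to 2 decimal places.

3402.44

N = 12144 + 32148 + 32542 + 34199 + 31801 = 142834.
Overall mean = Σ (Nₕ/N)·x̄ₕ — weight by population share, not a simple average.
Σ Nₕx̄ₕ = 12144·3347.30 + 32148·1267.60 + 32542·2281.27 + 34199·3826.39 + 31801·6273.01 = 40649611.2 + 40750804.8 + 74237088.34 + 130858711.61 + 199487991.01 = 485984206.96.
Divide by N: 485984206.96 / 142834 = 3402.4406... → 3402.44.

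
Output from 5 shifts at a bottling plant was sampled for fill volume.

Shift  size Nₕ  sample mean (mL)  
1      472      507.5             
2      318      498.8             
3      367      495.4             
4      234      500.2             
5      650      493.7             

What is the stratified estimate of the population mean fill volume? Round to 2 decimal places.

x̄_st = (Σ Nₕx̄ₕ) / (Σ Nₕ) = (472·507.5 + 318·498.8 + 367·495.4 + 234·500.2 + 650·493.7) / 2041
= 1017922 / 2041 = 498.7369... → 498.74.

498.74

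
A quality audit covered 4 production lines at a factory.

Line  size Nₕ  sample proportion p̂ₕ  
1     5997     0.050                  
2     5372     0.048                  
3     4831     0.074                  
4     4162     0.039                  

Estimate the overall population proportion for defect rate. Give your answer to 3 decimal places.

N = 5997 + 5372 + 4831 + 4162 = 20362.
Overall proportion = Σ (Nₕ/N)·p̂ₕ.
Σ Nₕp̂ₕ = 299.85 + 257.856 + 357.494 + 162.318 = 1077.518.
1077.518 / 20362 = 0.05292... → 0.053.

0.053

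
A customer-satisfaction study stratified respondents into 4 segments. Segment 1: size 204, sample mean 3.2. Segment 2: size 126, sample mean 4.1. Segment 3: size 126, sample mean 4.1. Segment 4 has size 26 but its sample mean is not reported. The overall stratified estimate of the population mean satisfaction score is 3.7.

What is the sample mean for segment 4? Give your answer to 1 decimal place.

Σ Nₕx̄ₕ = N·μ, so 26·x̄_4 = 482·3.7 − (204·3.2 + 126·4.1 + 126·4.1).
= 1783.4 − 1686 = 97.4.
x̄_4 = 97.4 / 26 = 3.746... → 3.7.

3.7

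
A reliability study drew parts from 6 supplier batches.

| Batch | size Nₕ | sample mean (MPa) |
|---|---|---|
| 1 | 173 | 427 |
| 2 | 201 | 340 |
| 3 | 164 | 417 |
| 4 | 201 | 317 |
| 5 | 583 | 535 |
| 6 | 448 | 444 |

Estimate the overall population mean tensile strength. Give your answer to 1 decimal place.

443.6

x̄_st = (Σ Nₕx̄ₕ) / (Σ Nₕ) = (173·427 + 201·340 + 164·417 + 201·317 + 583·535 + 448·444) / 1770
= 785133 / 1770 = 443.578... → 443.6.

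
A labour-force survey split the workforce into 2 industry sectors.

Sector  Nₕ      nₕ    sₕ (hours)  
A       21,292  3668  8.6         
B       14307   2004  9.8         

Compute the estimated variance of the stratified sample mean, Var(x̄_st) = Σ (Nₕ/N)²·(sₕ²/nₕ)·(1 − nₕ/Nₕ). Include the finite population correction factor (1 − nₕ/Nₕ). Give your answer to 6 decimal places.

0.012627

N = 35599; Wₕ = Nₕ/N.
sector A: (21292/35599)²·8.6²/3668·(1 − 3668/21292) = 0.005970530
sector B: (14307/35599)²·9.8²/2004·(1 − 2004/14307) = 0.006656385
Sum = 0.012626916 → 0.012627.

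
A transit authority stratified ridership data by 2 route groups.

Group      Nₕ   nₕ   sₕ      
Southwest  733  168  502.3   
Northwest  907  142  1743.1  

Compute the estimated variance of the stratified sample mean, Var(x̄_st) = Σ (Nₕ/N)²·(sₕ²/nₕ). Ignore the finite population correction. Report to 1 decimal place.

N = 1640. Term for each stratum: Wₕ²sₕ²/nₕ.
Var(x̄_st) = 300.0111 + 6544.6005 = 6844.6116 → 6844.6.

6844.6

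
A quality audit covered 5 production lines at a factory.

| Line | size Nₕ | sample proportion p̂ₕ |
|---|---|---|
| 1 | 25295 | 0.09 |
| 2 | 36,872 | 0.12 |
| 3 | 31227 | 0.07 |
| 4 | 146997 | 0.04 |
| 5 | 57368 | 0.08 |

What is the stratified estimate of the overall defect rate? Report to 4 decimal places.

0.0650

N = 25295 + 36872 + 31227 + 146997 + 57368 = 297759.
Overall proportion = Σ (Nₕ/N)·p̂ₕ.
Σ Nₕp̂ₕ = 2276.55 + 4424.64 + 2185.89 + 5879.88 + 4589.44 = 19356.4.
19356.4 / 297759 = 0.065007... → 0.0650.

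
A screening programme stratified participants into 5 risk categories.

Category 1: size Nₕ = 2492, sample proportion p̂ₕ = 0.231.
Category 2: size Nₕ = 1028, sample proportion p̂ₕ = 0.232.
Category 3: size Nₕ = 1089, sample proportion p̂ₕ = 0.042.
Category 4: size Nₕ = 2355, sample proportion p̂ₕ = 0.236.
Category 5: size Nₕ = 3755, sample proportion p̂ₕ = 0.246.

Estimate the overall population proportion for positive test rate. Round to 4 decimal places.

Wₕ = Nₕ/N with N = 10719: 0.2325, 0.0959, 0.1016, 0.2197, 0.3503.
p̂_st = 0.2325·0.231 + 0.0959·0.232 + 0.1016·0.042 + 0.2197·0.236 + 0.3503·0.246 ≈ 0.218248... → 0.2182.

0.2182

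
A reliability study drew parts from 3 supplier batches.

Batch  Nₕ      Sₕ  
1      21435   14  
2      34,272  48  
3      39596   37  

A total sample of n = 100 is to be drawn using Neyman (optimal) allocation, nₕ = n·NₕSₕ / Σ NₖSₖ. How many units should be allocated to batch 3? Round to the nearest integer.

43

Σ NₕSₕ = 21435·14 + 34272·48 + 39596·37 = 3410198.
Share for 3: 1465052/3410198 = 0.42961.
n_3 = 100 × 0.42961 = 42.961... → 43.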